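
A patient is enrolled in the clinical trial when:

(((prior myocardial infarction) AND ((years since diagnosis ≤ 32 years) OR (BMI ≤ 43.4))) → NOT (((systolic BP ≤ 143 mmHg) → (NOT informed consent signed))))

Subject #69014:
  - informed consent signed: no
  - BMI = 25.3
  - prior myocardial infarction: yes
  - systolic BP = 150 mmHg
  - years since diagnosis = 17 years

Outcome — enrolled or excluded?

Atomic conditions:
  prior myocardial infarction: yes → true
  years since diagnosis ≤ 32 years: 17 ≤ 32 is true
  BMI ≤ 43.4: 25.3 ≤ 43.4 is true
  systolic BP ≤ 143 mmHg: 150 ≤ 143 is false
  NOT informed consent signed: no → true
Combine:
[1.2] true OR true = true
[1] true AND true = true
[2.1] false → true (antecedent false ⇒ implication holds) = true
[2] NOT true = false
[root] true → false = false
Overall: false → excluded

Excluded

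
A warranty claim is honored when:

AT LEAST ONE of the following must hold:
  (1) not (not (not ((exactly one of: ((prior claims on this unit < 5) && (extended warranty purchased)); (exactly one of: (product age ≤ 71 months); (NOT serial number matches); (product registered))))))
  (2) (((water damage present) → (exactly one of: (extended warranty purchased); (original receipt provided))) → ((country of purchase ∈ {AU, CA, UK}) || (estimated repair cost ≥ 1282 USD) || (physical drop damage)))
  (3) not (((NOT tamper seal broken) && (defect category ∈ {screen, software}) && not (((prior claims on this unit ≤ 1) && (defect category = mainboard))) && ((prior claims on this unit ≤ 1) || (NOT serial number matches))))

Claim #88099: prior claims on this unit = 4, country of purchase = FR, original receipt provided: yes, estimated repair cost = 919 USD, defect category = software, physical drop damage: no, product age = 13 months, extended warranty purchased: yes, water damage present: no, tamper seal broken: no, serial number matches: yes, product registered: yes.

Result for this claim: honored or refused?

Atomic conditions:
  prior claims on this unit < 5: 4 < 5 is true
  extended warranty purchased: yes → true
  product age ≤ 71 months: 13 ≤ 71 is true
  NOT serial number matches: yes → false
  product registered: yes → true
  water damage present: no → false
  original receipt provided: yes → true
  country of purchase ∈ {AU, CA, UK}: FR is not in the set → false
  estimated repair cost ≥ 1282 USD: 919 ≥ 1282 is false
  physical drop damage: no → false
  NOT tamper seal broken: no → true
  defect category ∈ {screen, software}: software is in the set → true
  prior claims on this unit ≤ 1: 4 ≤ 1 is false
  defect category = mainboard: software == mainboard is false
Combine:
[1.1.1.1.1] true AND true = true
[1.1.1.1.2] exactly-one(true, false, true) = false
[1.1.1.1] exactly-one(true, false) = true
[1.1.1] NOT true = false
[1.1] NOT false = true
[1] NOT true = false
[2.1.2] exactly-one(true, true) = false
[2.1] false → false (antecedent false ⇒ implication holds) = true
[2.2] false OR false OR false = false
[2] true → false = false
[3.1.3.1] false AND false = false
[3.1.3] NOT false = true
[3.1.4] false OR false = false
[3.1] true AND true AND true AND false = false
[3] NOT false = true
[root] false OR false OR true = true
Overall: true → honored

Honored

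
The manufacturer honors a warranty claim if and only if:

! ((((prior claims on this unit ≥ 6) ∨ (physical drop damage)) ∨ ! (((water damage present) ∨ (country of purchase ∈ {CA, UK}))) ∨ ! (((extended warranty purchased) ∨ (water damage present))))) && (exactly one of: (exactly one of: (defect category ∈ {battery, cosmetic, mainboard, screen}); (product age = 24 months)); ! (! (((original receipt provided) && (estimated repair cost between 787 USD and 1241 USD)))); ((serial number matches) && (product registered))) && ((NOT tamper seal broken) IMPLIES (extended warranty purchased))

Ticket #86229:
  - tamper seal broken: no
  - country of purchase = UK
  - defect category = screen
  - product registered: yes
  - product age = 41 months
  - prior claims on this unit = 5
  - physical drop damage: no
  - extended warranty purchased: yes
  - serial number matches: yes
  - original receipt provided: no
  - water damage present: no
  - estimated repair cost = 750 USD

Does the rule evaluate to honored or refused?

Refused

Atomic conditions:
  prior claims on this unit ≥ 6: 5 ≥ 6 is false
  physical drop damage: no → false
  water damage present: no → false
  country of purchase ∈ {CA, UK}: UK is in the set → true
  extended warranty purchased: yes → true
  defect category ∈ {battery, cosmetic, mainboard, screen}: screen is in the set → true
  product age = 24 months: 41 == 24 is false
  original receipt provided: no → false
  estimated repair cost between 787 USD and 1241 USD: 750 in [787, 1241] is false
  serial number matches: yes → true
  product registered: yes → true
  NOT tamper seal broken: no → true
Combine:
[1.1.1] false OR false = false
[1.1.2.1] false OR true = true
[1.1.2] NOT true = false
[1.1.3.1] true OR false = true
[1.1.3] NOT true = false
[1.1] false OR false OR false = false
[1] NOT false = true
[2.1] exactly-one(true, false) = true
[2.2.1.1] false AND false = false
[2.2.1] NOT false = true
[2.2] NOT true = false
[2.3] true AND true = true
[2] exactly-one(true, false, true) = false
[3] true → true = true
[root] true AND false AND true = false
Overall: false → refused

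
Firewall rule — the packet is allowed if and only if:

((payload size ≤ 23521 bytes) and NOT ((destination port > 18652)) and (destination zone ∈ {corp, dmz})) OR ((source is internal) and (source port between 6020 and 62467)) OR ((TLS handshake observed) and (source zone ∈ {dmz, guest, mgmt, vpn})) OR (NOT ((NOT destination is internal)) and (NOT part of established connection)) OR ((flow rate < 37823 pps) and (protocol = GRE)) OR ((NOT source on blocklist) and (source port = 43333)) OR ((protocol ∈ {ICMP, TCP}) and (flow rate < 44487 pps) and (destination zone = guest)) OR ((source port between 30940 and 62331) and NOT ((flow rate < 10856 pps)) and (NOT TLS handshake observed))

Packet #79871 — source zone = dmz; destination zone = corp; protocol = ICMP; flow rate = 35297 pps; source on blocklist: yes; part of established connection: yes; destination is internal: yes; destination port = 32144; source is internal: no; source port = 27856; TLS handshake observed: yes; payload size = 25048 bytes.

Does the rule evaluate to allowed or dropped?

Allowed

Atomic conditions:
  payload size ≤ 23521 bytes: 25048 ≤ 23521 is false
  destination port > 18652: 32144 > 18652 is true
  destination zone ∈ {corp, dmz}: corp is in the set → true
  source is internal: no → false
  source port between 6020 and 62467: 27856 in [6020, 62467] is true
  TLS handshake observed: yes → true
  source zone ∈ {dmz, guest, mgmt, vpn}: dmz is in the set → true
  NOT destination is internal: yes → false
  NOT part of established connection: yes → false
  flow rate < 37823 pps: 35297 < 37823 is true
  protocol = GRE: ICMP == GRE is false
  NOT source on blocklist: yes → false
  source port = 43333: 27856 == 43333 is false
  protocol ∈ {ICMP, TCP}: ICMP is in the set → true
  flow rate < 44487 pps: 35297 < 44487 is true
  destination zone = guest: corp == guest is false
  source port between 30940 and 62331: 27856 in [30940, 62331] is false
  flow rate < 10856 pps: 35297 < 10856 is false
  NOT TLS handshake observed: yes → false
Combine:
[1.2] NOT true = false
[1] false AND false AND true = false
[2] false AND true = false
[3] true AND true = true
[4.1] NOT false = true
[4] true AND false = false
[5] true AND false = false
[6] false AND false = false
[7] true AND true AND false = false
[8.2] NOT false = true
[8] false AND true AND false = false
[root] false OR false OR true OR false OR false OR false OR false OR false = true
Overall: true → allowed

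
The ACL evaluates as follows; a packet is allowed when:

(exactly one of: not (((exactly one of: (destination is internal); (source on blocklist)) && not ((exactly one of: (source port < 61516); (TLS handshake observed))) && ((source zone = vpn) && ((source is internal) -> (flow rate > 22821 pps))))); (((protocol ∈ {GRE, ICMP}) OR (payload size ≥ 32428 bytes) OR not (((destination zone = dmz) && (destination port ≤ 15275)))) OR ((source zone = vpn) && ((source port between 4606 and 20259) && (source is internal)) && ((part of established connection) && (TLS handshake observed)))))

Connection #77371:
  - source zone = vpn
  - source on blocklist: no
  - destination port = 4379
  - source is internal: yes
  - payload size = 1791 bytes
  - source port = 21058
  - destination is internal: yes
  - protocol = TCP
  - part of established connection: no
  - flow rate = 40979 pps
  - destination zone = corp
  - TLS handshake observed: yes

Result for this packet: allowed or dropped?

Atomic conditions:
  destination is internal: yes → true
  source on blocklist: no → false
  source port < 61516: 21058 < 61516 is true
  TLS handshake observed: yes → true
  source zone = vpn: vpn == vpn is true
  source is internal: yes → true
  flow rate > 22821 pps: 40979 > 22821 is true
  protocol ∈ {GRE, ICMP}: TCP is not in the set → false
  payload size ≥ 32428 bytes: 1791 ≥ 32428 is false
  destination zone = dmz: corp == dmz is false
  destination port ≤ 15275: 4379 ≤ 15275 is true
  source port between 4606 and 20259: 21058 in [4606, 20259] is false
  part of established connection: no → false
Combine:
[1.1.1] exactly-one(true, false) = true
[1.1.2.1] exactly-one(true, true) = false
[1.1.2] NOT false = true
[1.1.3.2] true → true = true
[1.1.3] true AND true = true
[1.1] true AND true AND true = true
[1] NOT true = false
[2.1.3.1] false AND true = false
[2.1.3] NOT false = true
[2.1] false OR false OR true = true
[2.2.2] false AND true = false
[2.2.3] false AND true = false
[2.2] true AND false AND false = false
[2] true OR false = true
[root] exactly-one(false, true) = true
Overall: true → allowed

Allowed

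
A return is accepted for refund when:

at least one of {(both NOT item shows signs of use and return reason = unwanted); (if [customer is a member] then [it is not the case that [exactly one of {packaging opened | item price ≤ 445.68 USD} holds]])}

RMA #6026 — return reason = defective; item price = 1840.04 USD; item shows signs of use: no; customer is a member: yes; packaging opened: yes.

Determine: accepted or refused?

Atomic conditions:
  NOT item shows signs of use: no → true
  return reason = unwanted: defective == unwanted is false
  customer is a member: yes → true
  packaging opened: yes → true
  item price ≤ 445.68 USD: 1840.04 ≤ 445.68 is false
Combine:
[1] true AND false = false
[2.2.1] exactly-one(true, false) = true
[2.2] NOT true = false
[2] true → false = false
[root] false OR false = false
Overall: false → refused

Refused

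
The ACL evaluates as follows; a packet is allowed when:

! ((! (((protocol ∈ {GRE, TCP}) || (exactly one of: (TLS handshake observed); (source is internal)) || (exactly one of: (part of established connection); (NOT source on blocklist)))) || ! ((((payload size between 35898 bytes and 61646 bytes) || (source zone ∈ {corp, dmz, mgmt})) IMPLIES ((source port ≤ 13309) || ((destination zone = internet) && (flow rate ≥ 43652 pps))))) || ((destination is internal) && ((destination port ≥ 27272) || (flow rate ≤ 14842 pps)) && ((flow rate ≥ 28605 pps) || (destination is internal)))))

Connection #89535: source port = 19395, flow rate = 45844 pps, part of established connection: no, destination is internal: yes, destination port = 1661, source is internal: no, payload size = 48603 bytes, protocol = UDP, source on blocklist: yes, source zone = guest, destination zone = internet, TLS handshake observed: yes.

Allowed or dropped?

Allowed

Atomic conditions:
  protocol ∈ {GRE, TCP}: UDP is not in the set → false
  TLS handshake observed: yes → true
  source is internal: no → false
  part of established connection: no → false
  NOT source on blocklist: yes → false
  payload size between 35898 bytes and 61646 bytes: 48603 in [35898, 61646] is true
  source zone ∈ {corp, dmz, mgmt}: guest is not in the set → false
  source port ≤ 13309: 19395 ≤ 13309 is false
  destination zone = internet: internet == internet is true
  flow rate ≥ 43652 pps: 45844 ≥ 43652 is true
  destination is internal: yes → true
  destination port ≥ 27272: 1661 ≥ 27272 is false
  flow rate ≤ 14842 pps: 45844 ≤ 14842 is false
  flow rate ≥ 28605 pps: 45844 ≥ 28605 is true
Combine:
[1.1.1.2] exactly-one(true, false) = true
[1.1.1.3] exactly-one(false, false) = false
[1.1.1] false OR true OR false = true
[1.1] NOT true = false
[1.2.1.1] true OR false = true
[1.2.1.2.2] true AND true = true
[1.2.1.2] false OR true = true
[1.2.1] true → true = true
[1.2] NOT true = false
[1.3.2] false OR false = false
[1.3.3] true OR true = true
[1.3] true AND false AND true = false
[1] false OR false OR false = false
[root] NOT false = true
Overall: true → allowed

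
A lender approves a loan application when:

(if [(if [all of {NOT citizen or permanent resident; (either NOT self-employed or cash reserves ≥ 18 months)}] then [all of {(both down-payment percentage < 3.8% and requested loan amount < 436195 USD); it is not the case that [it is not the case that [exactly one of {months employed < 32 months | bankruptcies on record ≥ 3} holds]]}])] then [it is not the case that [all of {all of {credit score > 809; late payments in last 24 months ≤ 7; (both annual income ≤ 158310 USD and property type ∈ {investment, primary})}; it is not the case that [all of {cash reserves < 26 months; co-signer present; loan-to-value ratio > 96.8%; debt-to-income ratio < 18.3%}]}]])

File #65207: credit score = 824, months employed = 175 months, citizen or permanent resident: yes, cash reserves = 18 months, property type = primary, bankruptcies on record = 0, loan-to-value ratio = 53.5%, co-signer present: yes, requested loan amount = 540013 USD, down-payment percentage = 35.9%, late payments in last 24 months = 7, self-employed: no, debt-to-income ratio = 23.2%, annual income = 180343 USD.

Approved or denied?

Approved

Atomic conditions:
  NOT citizen or permanent resident: yes → false
  NOT self-employed: no → true
  cash reserves ≥ 18 months: 18 ≥ 18 is true
  down-payment percentage < 3.8%: 35.9 < 3.8 is false
  requested loan amount < 436195 USD: 540013 < 436195 is false
  months employed < 32 months: 175 < 32 is false
  bankruptcies on record ≥ 3: 0 ≥ 3 is false
  credit score > 809: 824 > 809 is true
  late payments in last 24 months ≤ 7: 7 ≤ 7 is true
  annual income ≤ 158310 USD: 180343 ≤ 158310 is false
  property type ∈ {investment, primary}: primary is in the set → true
  cash reserves < 26 months: 18 < 26 is true
  co-signer present: yes → true
  loan-to-value ratio > 96.8%: 53.5 > 96.8 is false
  debt-to-income ratio < 18.3%: 23.2 < 18.3 is false
Combine:
[1.1.2] true OR true = true
[1.1] false AND true = false
[1.2.1] false AND false = false
[1.2.2.1.1] exactly-one(false, false) = false
[1.2.2.1] NOT false = true
[1.2.2] NOT true = false
[1.2] false AND false = false
[1] false → false (antecedent false ⇒ implication holds) = true
[2.1.1.3] false AND true = false
[2.1.1] true AND true AND false = false
[2.1.2.1] true AND true AND false AND false = false
[2.1.2] NOT false = true
[2.1] false AND true = false
[2] NOT false = true
[root] true → true = true
Overall: true → approved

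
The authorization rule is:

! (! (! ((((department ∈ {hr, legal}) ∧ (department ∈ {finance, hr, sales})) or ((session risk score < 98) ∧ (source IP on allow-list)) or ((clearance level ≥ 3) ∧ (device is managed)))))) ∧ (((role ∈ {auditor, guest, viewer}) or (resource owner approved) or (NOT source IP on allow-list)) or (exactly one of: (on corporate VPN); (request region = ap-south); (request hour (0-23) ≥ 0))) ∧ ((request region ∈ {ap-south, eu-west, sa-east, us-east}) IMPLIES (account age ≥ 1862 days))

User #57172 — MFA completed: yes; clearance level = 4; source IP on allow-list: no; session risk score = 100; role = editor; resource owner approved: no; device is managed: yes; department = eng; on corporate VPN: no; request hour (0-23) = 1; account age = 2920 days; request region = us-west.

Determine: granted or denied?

Denied

Atomic conditions:
  department ∈ {hr, legal}: eng is not in the set → false
  department ∈ {finance, hr, sales}: eng is not in the set → false
  session risk score < 98: 100 < 98 is false
  source IP on allow-list: no → false
  clearance level ≥ 3: 4 ≥ 3 is true
  device is managed: yes → true
  role ∈ {auditor, guest, viewer}: editor is not in the set → false
  resource owner approved: no → false
  NOT source IP on allow-list: no → true
  on corporate VPN: no → false
  request region = ap-south: us-west == ap-south is false
  request hour (0-23) ≥ 0: 1 ≥ 0 is true
  request region ∈ {ap-south, eu-west, sa-east, us-east}: us-west is not in the set → false
  account age ≥ 1862 days: 2920 ≥ 1862 is true
Combine:
[1.1.1.1.1] false AND false = false
[1.1.1.1.2] false AND false = false
[1.1.1.1.3] true AND true = true
[1.1.1.1] false OR false OR true = true
[1.1.1] NOT true = false
[1.1] NOT false = true
[1] NOT true = false
[2.1] false OR false OR true = true
[2.2] exactly-one(false, false, true) = true
[2] true OR true = true
[3] false → true (antecedent false ⇒ implication holds) = true
[root] false AND true AND true = false
Overall: false → denied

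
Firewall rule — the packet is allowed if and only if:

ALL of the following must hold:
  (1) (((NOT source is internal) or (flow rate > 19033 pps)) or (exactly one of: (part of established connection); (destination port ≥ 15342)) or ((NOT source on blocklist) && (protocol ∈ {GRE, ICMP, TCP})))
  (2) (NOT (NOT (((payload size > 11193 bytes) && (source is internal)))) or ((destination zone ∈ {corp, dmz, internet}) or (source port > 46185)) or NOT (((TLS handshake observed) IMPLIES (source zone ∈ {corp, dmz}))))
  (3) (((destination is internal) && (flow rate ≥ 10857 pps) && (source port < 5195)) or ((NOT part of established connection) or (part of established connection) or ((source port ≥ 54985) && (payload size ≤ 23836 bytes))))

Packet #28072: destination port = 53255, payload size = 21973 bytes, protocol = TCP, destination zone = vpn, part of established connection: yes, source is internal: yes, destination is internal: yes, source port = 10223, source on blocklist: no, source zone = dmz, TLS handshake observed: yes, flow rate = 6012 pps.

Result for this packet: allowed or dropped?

Atomic conditions:
  NOT source is internal: yes → false
  flow rate > 19033 pps: 6012 > 19033 is false
  part of established connection: yes → true
  destination port ≥ 15342: 53255 ≥ 15342 is true
  NOT source on blocklist: no → true
  protocol ∈ {GRE, ICMP, TCP}: TCP is in the set → true
  payload size > 11193 bytes: 21973 > 11193 is true
  source is internal: yes → true
  destination zone ∈ {corp, dmz, internet}: vpn is not in the set → false
  source port > 46185: 10223 > 46185 is false
  TLS handshake observed: yes → true
  source zone ∈ {corp, dmz}: dmz is in the set → true
  destination is internal: yes → true
  flow rate ≥ 10857 pps: 6012 ≥ 10857 is false
  source port < 5195: 10223 < 5195 is false
  NOT part of established connection: yes → false
  source port ≥ 54985: 10223 ≥ 54985 is false
  payload size ≤ 23836 bytes: 21973 ≤ 23836 is true
Combine:
[1.1] false OR false = false
[1.2] exactly-one(true, true) = false
[1.3] true AND true = true
[1] false OR false OR true = true
[2.1.1.1] true AND true = true
[2.1.1] NOT true = false
[2.1] NOT false = true
[2.2] false OR false = false
[2.3.1] true → true = true
[2.3] NOT true = false
[2] true OR false OR false = true
[3.1] true AND false AND false = false
[3.2.3] false AND true = false
[3.2] false OR true OR false = true
[3] false OR true = true
[root] true AND true AND true = true
Overall: true → allowed

Allowed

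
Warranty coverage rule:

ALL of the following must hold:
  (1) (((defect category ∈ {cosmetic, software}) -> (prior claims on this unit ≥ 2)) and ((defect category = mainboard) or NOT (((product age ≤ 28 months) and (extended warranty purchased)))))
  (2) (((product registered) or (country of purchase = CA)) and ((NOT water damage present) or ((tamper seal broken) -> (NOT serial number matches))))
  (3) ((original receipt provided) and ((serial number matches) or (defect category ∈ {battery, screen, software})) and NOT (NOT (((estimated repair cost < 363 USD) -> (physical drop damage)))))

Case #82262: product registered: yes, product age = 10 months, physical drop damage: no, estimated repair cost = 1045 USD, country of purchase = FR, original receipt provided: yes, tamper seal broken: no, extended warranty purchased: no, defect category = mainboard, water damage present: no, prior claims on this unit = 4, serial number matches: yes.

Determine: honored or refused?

Atomic conditions:
  defect category ∈ {cosmetic, software}: mainboard is not in the set → false
  prior claims on this unit ≥ 2: 4 ≥ 2 is true
  defect category = mainboard: mainboard == mainboard is true
  product age ≤ 28 months: 10 ≤ 28 is true
  extended warranty purchased: no → false
  product registered: yes → true
  country of purchase = CA: FR == CA is false
  NOT water damage present: no → true
  tamper seal broken: no → false
  NOT serial number matches: yes → false
  original receipt provided: yes → true
  serial number matches: yes → true
  defect category ∈ {battery, screen, software}: mainboard is not in the set → false
  estimated repair cost < 363 USD: 1045 < 363 is false
  physical drop damage: no → false
Combine:
[1.1] false → true (antecedent false ⇒ implication holds) = true
[1.2.2.1] true AND false = false
[1.2.2] NOT false = true
[1.2] true OR true = true
[1] true AND true = true
[2.1] true OR false = true
[2.2.2] false → false (antecedent false ⇒ implication holds) = true
[2.2] true OR true = true
[2] true AND true = true
[3.2] true OR false = true
[3.3.1.1] false → false (antecedent false ⇒ implication holds) = true
[3.3.1] NOT true = false
[3.3] NOT false = true
[3] true AND true AND true = true
[root] true AND true AND true = true
Overall: true → honored

Honored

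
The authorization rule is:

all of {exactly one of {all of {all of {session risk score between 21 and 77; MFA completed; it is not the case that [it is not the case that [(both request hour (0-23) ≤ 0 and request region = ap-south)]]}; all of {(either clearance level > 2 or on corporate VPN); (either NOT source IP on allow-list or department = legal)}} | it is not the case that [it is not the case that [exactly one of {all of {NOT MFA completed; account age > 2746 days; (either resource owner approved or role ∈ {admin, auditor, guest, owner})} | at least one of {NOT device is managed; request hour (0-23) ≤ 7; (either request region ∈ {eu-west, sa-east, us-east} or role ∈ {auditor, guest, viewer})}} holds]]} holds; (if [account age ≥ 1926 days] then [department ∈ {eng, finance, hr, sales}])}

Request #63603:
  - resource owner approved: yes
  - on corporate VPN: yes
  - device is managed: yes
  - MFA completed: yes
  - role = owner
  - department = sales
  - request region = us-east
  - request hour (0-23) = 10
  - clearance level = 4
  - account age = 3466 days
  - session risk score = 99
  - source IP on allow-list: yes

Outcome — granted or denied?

Granted

Atomic conditions:
  session risk score between 21 and 77: 99 in [21, 77] is false
  MFA completed: yes → true
  request hour (0-23) ≤ 0: 10 ≤ 0 is false
  request region = ap-south: us-east == ap-south is false
  clearance level > 2: 4 > 2 is true
  on corporate VPN: yes → true
  NOT source IP on allow-list: yes → false
  department = legal: sales == legal is false
  NOT MFA completed: yes → false
  account age > 2746 days: 3466 > 2746 is true
  resource owner approved: yes → true
  role ∈ {admin, auditor, guest, owner}: owner is in the set → true
  NOT device is managed: yes → false
  request hour (0-23) ≤ 7: 10 ≤ 7 is false
  request region ∈ {eu-west, sa-east, us-east}: us-east is in the set → true
  role ∈ {auditor, guest, viewer}: owner is not in the set → false
  account age ≥ 1926 days: 3466 ≥ 1926 is true
  department ∈ {eng, finance, hr, sales}: sales is in the set → true
Combine:
[1.1.1.3.1.1] false AND false = false
[1.1.1.3.1] NOT false = true
[1.1.1.3] NOT true = false
[1.1.1] false AND true AND false = false
[1.1.2.1] true OR true = true
[1.1.2.2] false OR false = false
[1.1.2] true AND false = false
[1.1] false AND false = false
[1.2.1.1.1.3] true OR true = true
[1.2.1.1.1] false AND true AND true = false
[1.2.1.1.2.3] true OR false = true
[1.2.1.1.2] false OR false OR true = true
[1.2.1.1] exactly-one(false, true) = true
[1.2.1] NOT true = false
[1.2] NOT false = true
[1] exactly-one(false, true) = true
[2] true → true = true
[root] true AND true = true
Overall: true → granted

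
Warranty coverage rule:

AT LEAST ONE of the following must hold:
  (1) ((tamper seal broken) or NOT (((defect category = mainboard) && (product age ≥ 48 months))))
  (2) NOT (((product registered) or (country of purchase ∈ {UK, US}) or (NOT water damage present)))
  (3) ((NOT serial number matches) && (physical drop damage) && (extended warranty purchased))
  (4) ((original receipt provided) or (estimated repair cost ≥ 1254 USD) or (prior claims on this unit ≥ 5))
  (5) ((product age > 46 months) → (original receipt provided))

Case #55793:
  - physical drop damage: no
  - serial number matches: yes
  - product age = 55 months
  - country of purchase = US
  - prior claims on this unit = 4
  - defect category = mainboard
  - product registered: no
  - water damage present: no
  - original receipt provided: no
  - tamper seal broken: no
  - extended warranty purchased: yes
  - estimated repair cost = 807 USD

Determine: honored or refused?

Refused

Atomic conditions:
  tamper seal broken: no → false
  defect category = mainboard: mainboard == mainboard is true
  product age ≥ 48 months: 55 ≥ 48 is true
  product registered: no → false
  country of purchase ∈ {UK, US}: US is in the set → true
  NOT water damage present: no → true
  NOT serial number matches: yes → false
  physical drop damage: no → false
  extended warranty purchased: yes → true
  original receipt provided: no → false
  estimated repair cost ≥ 1254 USD: 807 ≥ 1254 is false
  prior claims on this unit ≥ 5: 4 ≥ 5 is false
  product age > 46 months: 55 > 46 is true
Combine:
[1.2.1] true AND true = true
[1.2] NOT true = false
[1] false OR false = false
[2.1] false OR true OR true = true
[2] NOT true = false
[3] false AND false AND true = false
[4] false OR false OR false = false
[5] true → false = false
[root] false OR false OR false OR false OR false = false
Overall: false → refused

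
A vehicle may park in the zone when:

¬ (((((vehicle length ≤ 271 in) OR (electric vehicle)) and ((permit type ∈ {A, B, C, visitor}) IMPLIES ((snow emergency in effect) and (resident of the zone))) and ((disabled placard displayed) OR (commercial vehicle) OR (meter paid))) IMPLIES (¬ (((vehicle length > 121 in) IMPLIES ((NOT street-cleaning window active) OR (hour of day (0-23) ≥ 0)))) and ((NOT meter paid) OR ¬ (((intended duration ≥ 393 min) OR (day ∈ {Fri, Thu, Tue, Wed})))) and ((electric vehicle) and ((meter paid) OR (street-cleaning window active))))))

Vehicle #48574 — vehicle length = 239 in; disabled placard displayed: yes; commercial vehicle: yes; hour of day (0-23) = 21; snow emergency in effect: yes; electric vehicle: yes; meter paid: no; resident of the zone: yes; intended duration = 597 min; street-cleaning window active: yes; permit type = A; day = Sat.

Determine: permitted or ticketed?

Atomic conditions:
  vehicle length ≤ 271 in: 239 ≤ 271 is true
  electric vehicle: yes → true
  permit type ∈ {A, B, C, visitor}: A is in the set → true
  snow emergency in effect: yes → true
  resident of the zone: yes → true
  disabled placard displayed: yes → true
  commercial vehicle: yes → true
  meter paid: no → false
  vehicle length > 121 in: 239 > 121 is true
  NOT street-cleaning window active: yes → false
  hour of day (0-23) ≥ 0: 21 ≥ 0 is true
  NOT meter paid: no → true
  intended duration ≥ 393 min: 597 ≥ 393 is true
  day ∈ {Fri, Thu, Tue, Wed}: Sat is not in the set → false
  street-cleaning window active: yes → true
Combine:
[1.1.1] true OR true = true
[1.1.2.2] true AND true = true
[1.1.2] true → true = true
[1.1.3] true OR true OR false = true
[1.1] true AND true AND true = true
[1.2.1.1.2] false OR true = true
[1.2.1.1] true → true = true
[1.2.1] NOT true = false
[1.2.2.2.1] true OR false = true
[1.2.2.2] NOT true = false
[1.2.2] true OR false = true
[1.2.3.2] false OR true = true
[1.2.3] true AND true = true
[1.2] false AND true AND true = false
[1] true → false = false
[root] NOT false = true
Overall: true → permitted

Permitted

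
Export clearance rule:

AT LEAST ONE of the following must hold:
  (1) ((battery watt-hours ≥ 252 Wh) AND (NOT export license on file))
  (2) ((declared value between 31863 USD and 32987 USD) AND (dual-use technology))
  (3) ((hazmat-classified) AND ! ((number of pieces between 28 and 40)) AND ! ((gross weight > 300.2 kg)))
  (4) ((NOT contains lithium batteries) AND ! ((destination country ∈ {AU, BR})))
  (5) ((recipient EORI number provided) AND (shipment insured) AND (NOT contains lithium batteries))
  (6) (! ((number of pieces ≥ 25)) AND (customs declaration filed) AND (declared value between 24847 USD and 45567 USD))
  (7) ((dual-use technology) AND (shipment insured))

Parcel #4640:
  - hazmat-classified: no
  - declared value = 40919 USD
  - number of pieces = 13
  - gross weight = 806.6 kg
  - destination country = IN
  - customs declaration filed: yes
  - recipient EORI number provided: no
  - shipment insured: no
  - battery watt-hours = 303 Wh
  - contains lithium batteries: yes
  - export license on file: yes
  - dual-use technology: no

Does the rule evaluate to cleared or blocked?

Cleared

Atomic conditions:
  battery watt-hours ≥ 252 Wh: 303 ≥ 252 is true
  NOT export license on file: yes → false
  declared value between 31863 USD and 32987 USD: 40919 in [31863, 32987] is false
  dual-use technology: no → false
  hazmat-classified: no → false
  number of pieces between 28 and 40: 13 in [28, 40] is false
  gross weight > 300.2 kg: 806.6 > 300.2 is true
  NOT contains lithium batteries: yes → false
  destination country ∈ {AU, BR}: IN is not in the set → false
  recipient EORI number provided: no → false
  shipment insured: no → false
  number of pieces ≥ 25: 13 ≥ 25 is false
  customs declaration filed: yes → true
  declared value between 24847 USD and 45567 USD: 40919 in [24847, 45567] is true
Combine:
[1] true AND false = false
[2] false AND false = false
[3.2] NOT false = true
[3.3] NOT true = false
[3] false AND true AND false = false
[4.2] NOT false = true
[4] false AND true = false
[5] false AND false AND false = false
[6.1] NOT false = true
[6] true AND true AND true = true
[7] false AND false = false
[root] false OR false OR false OR false OR false OR true OR false = true
Overall: true → cleared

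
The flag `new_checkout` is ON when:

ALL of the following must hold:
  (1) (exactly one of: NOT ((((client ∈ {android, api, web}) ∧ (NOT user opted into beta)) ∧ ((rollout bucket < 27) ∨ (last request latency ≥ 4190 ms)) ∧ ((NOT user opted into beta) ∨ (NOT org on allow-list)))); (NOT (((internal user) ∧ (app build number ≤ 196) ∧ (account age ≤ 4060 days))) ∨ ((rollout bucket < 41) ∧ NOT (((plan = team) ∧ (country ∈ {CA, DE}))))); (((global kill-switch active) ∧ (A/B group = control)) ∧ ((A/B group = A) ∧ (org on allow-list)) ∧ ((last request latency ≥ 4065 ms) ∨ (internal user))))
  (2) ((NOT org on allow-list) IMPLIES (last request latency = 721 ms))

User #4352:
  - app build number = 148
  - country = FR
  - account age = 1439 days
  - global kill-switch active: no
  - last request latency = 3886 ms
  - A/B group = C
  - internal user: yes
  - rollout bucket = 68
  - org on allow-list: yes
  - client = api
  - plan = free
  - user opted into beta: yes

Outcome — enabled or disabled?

Atomic conditions:
  client ∈ {android, api, web}: api is in the set → true
  NOT user opted into beta: yes → false
  rollout bucket < 27: 68 < 27 is false
  last request latency ≥ 4190 ms: 3886 ≥ 4190 is false
  NOT org on allow-list: yes → false
  internal user: yes → true
  app build number ≤ 196: 148 ≤ 196 is true
  account age ≤ 4060 days: 1439 ≤ 4060 is true
  rollout bucket < 41: 68 < 41 is false
  plan = team: free == team is false
  country ∈ {CA, DE}: FR is not in the set → false
  global kill-switch active: no → false
  A/B group = control: C == control is false
  A/B group = A: C == A is false
  org on allow-list: yes → true
  last request latency ≥ 4065 ms: 3886 ≥ 4065 is false
  last request latency = 721 ms: 3886 == 721 is false
Combine:
[1.1.1.1] true AND false = false
[1.1.1.2] false OR false = false
[1.1.1.3] false OR false = false
[1.1.1] false AND false AND false = false
[1.1] NOT false = true
[1.2.1.1] true AND true AND true = true
[1.2.1] NOT true = false
[1.2.2.2.1] false AND false = false
[1.2.2.2] NOT false = true
[1.2.2] false AND true = false
[1.2] false OR false = false
[1.3.1] false AND false = false
[1.3.2] false AND true = false
[1.3.3] false OR true = true
[1.3] false AND false AND true = false
[1] exactly-one(true, false, false) = true
[2] false → false (antecedent false ⇒ implication holds) = true
[root] true AND true = true
Overall: true → enabled

Enabled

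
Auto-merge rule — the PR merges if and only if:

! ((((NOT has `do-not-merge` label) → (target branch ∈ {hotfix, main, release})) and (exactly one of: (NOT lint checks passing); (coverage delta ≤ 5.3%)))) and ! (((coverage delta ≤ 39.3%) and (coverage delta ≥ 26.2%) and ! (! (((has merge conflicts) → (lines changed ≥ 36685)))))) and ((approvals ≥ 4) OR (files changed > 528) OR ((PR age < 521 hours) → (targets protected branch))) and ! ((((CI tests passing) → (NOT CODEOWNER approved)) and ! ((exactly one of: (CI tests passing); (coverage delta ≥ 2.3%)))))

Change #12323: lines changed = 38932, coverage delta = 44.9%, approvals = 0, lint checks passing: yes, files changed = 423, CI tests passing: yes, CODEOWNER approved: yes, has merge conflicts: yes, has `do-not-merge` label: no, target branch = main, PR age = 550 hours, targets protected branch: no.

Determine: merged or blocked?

Atomic conditions:
  NOT has `do-not-merge` label: no → true
  target branch ∈ {hotfix, main, release}: main is in the set → true
  NOT lint checks passing: yes → false
  coverage delta ≤ 5.3%: 44.9 ≤ 5.3 is false
  coverage delta ≤ 39.3%: 44.9 ≤ 39.3 is false
  coverage delta ≥ 26.2%: 44.9 ≥ 26.2 is true
  has merge conflicts: yes → true
  lines changed ≥ 36685: 38932 ≥ 36685 is true
  approvals ≥ 4: 0 ≥ 4 is false
  files changed > 528: 423 > 528 is false
  PR age < 521 hours: 550 < 521 is false
  targets protected branch: no → false
  CI tests passing: yes → true
  NOT CODEOWNER approved: yes → false
  coverage delta ≥ 2.3%: 44.9 ≥ 2.3 is true
Combine:
[1.1.1] true → true = true
[1.1.2] exactly-one(false, false) = false
[1.1] true AND false = false
[1] NOT false = true
[2.1.3.1.1] true → true = true
[2.1.3.1] NOT true = false
[2.1.3] NOT false = true
[2.1] false AND true AND true = false
[2] NOT false = true
[3.3] false → false (antecedent false ⇒ implication holds) = true
[3] false OR false OR true = true
[4.1.1] true → false = false
[4.1.2.1] exactly-one(true, true) = false
[4.1.2] NOT false = true
[4.1] false AND true = false
[4] NOT false = true
[root] true AND true AND true AND true = true
Overall: true → merged

Merged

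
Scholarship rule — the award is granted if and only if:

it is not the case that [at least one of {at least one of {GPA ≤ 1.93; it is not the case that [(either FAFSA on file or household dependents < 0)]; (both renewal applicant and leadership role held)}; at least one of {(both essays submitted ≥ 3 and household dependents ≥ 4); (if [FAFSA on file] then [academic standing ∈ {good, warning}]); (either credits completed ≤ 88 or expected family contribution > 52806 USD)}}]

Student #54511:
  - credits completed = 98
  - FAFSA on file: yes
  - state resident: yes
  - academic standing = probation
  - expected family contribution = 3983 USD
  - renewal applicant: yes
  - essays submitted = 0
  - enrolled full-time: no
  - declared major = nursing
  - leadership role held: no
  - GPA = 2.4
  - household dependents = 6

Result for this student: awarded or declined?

Awarded

Atomic conditions:
  GPA ≤ 1.93: 2.4 ≤ 1.93 is false
  FAFSA on file: yes → true
  household dependents < 0: 6 < 0 is false
  renewal applicant: yes → true
  leadership role held: no → false
  essays submitted ≥ 3: 0 ≥ 3 is false
  household dependents ≥ 4: 6 ≥ 4 is true
  academic standing ∈ {good, warning}: probation is not in the set → false
  credits completed ≤ 88: 98 ≤ 88 is false
  expected family contribution > 52806 USD: 3983 > 52806 is false
Combine:
[1.1.2.1] true OR false = true
[1.1.2] NOT true = false
[1.1.3] true AND false = false
[1.1] false OR false OR false = false
[1.2.1] false AND true = false
[1.2.2] true → false = false
[1.2.3] false OR false = false
[1.2] false OR false OR false = false
[1] false OR false = false
[root] NOT false = true
Overall: true → awarded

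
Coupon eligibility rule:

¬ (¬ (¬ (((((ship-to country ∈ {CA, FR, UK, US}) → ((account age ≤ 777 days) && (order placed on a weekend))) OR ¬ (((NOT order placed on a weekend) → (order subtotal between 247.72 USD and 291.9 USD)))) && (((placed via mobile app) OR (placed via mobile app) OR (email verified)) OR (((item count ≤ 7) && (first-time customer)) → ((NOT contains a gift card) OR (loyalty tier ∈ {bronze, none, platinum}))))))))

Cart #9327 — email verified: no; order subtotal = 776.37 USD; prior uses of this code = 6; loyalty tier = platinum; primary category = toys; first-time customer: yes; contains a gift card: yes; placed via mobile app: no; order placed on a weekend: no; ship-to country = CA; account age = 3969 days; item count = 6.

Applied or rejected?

Rejected

Atomic conditions:
  ship-to country ∈ {CA, FR, UK, US}: CA is in the set → true
  account age ≤ 777 days: 3969 ≤ 777 is false
  order placed on a weekend: no → false
  NOT order placed on a weekend: no → true
  order subtotal between 247.72 USD and 291.9 USD: 776.37 in [247.72, 291.9] is false
  placed via mobile app: no → false
  email verified: no → false
  item count ≤ 7: 6 ≤ 7 is true
  first-time customer: yes → true
  NOT contains a gift card: yes → false
  loyalty tier ∈ {bronze, none, platinum}: platinum is in the set → true
Combine:
[1.1.1.1.1.2] false AND false = false
[1.1.1.1.1] true → false = false
[1.1.1.1.2.1] true → false = false
[1.1.1.1.2] NOT false = true
[1.1.1.1] false OR true = true
[1.1.1.2.1] false OR false OR false = false
[1.1.1.2.2.1] true AND true = true
[1.1.1.2.2.2] false OR true = true
[1.1.1.2.2] true → true = true
[1.1.1.2] false OR true = true
[1.1.1] true AND true = true
[1.1] NOT true = false
[1] NOT false = true
[root] NOT true = false
Overall: false → rejected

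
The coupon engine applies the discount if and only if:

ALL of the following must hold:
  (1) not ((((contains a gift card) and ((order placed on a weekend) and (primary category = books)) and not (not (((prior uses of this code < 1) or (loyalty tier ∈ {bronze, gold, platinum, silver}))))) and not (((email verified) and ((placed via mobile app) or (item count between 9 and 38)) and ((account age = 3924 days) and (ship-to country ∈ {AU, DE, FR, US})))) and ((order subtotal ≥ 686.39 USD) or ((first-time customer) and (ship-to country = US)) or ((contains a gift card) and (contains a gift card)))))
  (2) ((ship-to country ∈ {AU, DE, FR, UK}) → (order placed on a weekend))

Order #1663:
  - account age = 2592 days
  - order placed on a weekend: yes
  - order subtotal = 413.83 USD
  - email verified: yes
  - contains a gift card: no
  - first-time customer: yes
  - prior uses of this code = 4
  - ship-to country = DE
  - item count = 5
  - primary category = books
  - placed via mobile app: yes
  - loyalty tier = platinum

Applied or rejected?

Atomic conditions:
  contains a gift card: no → false
  order placed on a weekend: yes → true
  primary category = books: books == books is true
  prior uses of this code < 1: 4 < 1 is false
  loyalty tier ∈ {bronze, gold, platinum, silver}: platinum is in the set → true
  email verified: yes → true
  placed via mobile app: yes → true
  item count between 9 and 38: 5 in [9, 38] is false
  account age = 3924 days: 2592 == 3924 is false
  ship-to country ∈ {AU, DE, FR, US}: DE is in the set → true
  order subtotal ≥ 686.39 USD: 413.83 ≥ 686.39 is false
  first-time customer: yes → true
  ship-to country = US: DE == US is false
  ship-to country ∈ {AU, DE, FR, UK}: DE is in the set → true
Combine:
[1.1.1.2] true AND true = true
[1.1.1.3.1.1] false OR true = true
[1.1.1.3.1] NOT true = false
[1.1.1.3] NOT false = true
[1.1.1] false AND true AND true = false
[1.1.2.1.2] true OR false = true
[1.1.2.1.3] false AND true = false
[1.1.2.1] true AND true AND false = false
[1.1.2] NOT false = true
[1.1.3.2] true AND false = false
[1.1.3.3] false AND false = false
[1.1.3] false OR false OR false = false
[1.1] false AND true AND false = false
[1] NOT false = true
[2] true → true = true
[root] true AND true = true
Overall: true → applied

Applied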